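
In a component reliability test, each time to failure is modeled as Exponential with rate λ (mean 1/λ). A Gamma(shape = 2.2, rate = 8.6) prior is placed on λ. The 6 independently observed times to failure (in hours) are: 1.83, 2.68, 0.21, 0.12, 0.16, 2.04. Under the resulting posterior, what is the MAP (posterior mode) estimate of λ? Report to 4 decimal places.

0.4604

With a Gamma(shape α, rate β) prior on the exponential rate λ, the posterior after n observations with total T = Σxᵢ is Gamma(α+n, β+T).
Sum of observations T = 7.04 hours; n = 6.
Posterior: Gamma(2.2+6, 8.6+7.04) = Gamma(8.2, 15.64).
Mode = (α−1)/β = 0.4604.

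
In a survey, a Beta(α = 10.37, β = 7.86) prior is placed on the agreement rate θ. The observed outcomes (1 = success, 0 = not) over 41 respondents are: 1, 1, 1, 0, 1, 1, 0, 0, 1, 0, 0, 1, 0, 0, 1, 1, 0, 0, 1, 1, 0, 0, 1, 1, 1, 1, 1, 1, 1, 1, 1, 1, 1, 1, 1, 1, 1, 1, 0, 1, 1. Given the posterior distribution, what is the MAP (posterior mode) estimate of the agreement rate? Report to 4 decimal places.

0.6705

The Beta prior is conjugate to a Binomial/Bernoulli likelihood; the update adds successes to α and failures to β.
Posterior: Beta(α+k, β+n−k) = Beta(10.37+29, 7.86+12) = Beta(39.37, 19.86).
Mode of Beta(a,b) for a,b>1 is (a−1)/(a+b−2) = 38.37/57.23 = 0.6705.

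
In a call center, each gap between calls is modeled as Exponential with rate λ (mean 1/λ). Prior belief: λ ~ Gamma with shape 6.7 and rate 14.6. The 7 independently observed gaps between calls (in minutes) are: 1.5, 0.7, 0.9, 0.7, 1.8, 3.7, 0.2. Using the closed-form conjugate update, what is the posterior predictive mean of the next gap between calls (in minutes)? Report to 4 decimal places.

1.8976

With a Gamma(shape α, rate β) prior on the exponential rate λ, the posterior after n observations with total T = Σxᵢ is Gamma(α+n, β+T).
Sum of observations T = 9.5 minutes; n = 7.
Posterior: Gamma(6.7+7, 14.6+9.5) = Gamma(13.7, 24.1).
The predictive distribution for the next observation is Lomax; its mean is β/(α−1) = 24.1/12.7 = 1.8976.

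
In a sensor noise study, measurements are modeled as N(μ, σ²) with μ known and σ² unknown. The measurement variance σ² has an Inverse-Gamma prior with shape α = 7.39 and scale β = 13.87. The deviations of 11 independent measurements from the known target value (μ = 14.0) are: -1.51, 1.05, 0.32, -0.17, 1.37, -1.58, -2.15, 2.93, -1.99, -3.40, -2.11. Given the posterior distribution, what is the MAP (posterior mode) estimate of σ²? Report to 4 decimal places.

2.4768

With known mean μ and an Inverse-Gamma(α, β) prior on σ², the Normal likelihood is conjugate: posterior is Inv-Gamma(α + n/2, β + Σ(xᵢ−μ)²/2).
Σ(xᵢ−μ)² = (-1.51)² + (1.05)² + (0.32)² + (-0.17)² + (1.37)² + (-1.58)² + (-2.15)² + (2.93)² + (-1.99)² + (-3.40)² + (-2.11)² = 41.0668.
Posterior: Inv-Gamma(7.39 + 11/2, 13.87 + 41.0668/2) = Inv-Gamma(12.89, 34.40340).
Mode = β/(α+1) = 34.40340/13.89 = 2.4768.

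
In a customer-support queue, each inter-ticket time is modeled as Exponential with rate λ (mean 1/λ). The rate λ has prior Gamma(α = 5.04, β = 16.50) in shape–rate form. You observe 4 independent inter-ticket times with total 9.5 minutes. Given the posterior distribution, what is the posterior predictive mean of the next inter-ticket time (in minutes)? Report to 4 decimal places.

3.2338

With a Gamma(shape α, rate β) prior on the exponential rate λ, the posterior after n observations with total T = Σxᵢ is Gamma(α+n, β+T).
Posterior: Gamma(5.04+4, 16.50+9.5) = Gamma(9.04, 26.00).
The predictive distribution for the next observation is Lomax; its mean is β/(α−1) = 26.00/8.04 = 3.2338.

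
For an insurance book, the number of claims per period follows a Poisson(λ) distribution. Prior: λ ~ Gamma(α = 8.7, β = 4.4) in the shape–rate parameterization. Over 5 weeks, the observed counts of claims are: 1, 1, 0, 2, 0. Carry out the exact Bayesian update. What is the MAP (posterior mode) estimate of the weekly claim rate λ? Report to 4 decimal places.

1.2447

With a Gamma(shape α, rate β) prior, the Poisson likelihood is conjugate: the posterior is Gamma(α + ΣXᵢ, β + n).
Sum of counts S = 4 over n = 5 weeks.
Posterior: Gamma(α+S, β+n) = Gamma(8.7+4, 4.4+5) = Gamma(12.7, 9.4).
Mode of Gamma(α,β) for α≥1 is (α−1)/β = 11.7/9.4 = 1.2447.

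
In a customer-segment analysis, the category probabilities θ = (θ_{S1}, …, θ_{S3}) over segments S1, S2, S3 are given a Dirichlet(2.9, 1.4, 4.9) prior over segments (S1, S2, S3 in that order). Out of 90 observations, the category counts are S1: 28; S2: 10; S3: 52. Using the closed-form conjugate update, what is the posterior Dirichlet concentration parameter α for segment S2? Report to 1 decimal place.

11.4

The Dirichlet prior is conjugate to the Multinomial likelihood: each posterior αⱼ = prior αⱼ + observed count nⱼ.
Posterior concentration: (30.9, 11.4, 56.9), total = 99.2.
α_{S2} = 1.4 + 10 = 11.4.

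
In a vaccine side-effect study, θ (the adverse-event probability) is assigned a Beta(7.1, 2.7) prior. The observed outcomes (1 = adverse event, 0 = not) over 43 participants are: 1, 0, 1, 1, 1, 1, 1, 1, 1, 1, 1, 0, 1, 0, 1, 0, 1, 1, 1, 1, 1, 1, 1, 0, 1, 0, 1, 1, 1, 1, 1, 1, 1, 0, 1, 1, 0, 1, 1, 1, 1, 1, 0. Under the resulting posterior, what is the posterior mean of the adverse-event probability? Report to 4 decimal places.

0.7784

The Beta prior is conjugate to a Binomial/Bernoulli likelihood; the update adds successes to α and failures to β.
Posterior: Beta(α+k, β+n−k) = Beta(7.1+34, 2.7+9) = Beta(41.1, 11.7).
Posterior mean = α/(α+β) = 41.1/52.8 = 0.7784.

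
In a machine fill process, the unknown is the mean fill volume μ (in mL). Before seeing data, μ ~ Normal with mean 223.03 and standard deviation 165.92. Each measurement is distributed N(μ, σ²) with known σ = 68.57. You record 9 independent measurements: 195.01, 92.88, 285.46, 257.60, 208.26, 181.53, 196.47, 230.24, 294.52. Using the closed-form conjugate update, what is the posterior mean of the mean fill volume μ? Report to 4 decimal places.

215.9096

For Normal data with known variance σ², a Normal(μ₀, σ₀²) prior on μ is conjugate. Posterior precision = 1/σ₀² + n/σ²; posterior mean is the precision-weighted average of μ₀ and x̄.
Σxᵢ = 195.01 + 92.88 + 285.46 + 257.60 + 208.26 + 181.53 + 196.47 + 230.24 + 294.52 = 1941.97, so n·x̄ = 1941.97.
σ₀² = 165.92² = 27529.4464, σ² = 68.57² = 4701.8449; σ² + n·σ₀² = 4701.8449 + 9·27529.4464 = 252466.8625.
Posterior mean = (μ₀/σ₀² + n·x̄/σ²)/(1/σ₀² + n/σ²) = (σ²·μ₀ + σ₀²·n·x̄)/(σ² + n·σ₀²) = (4701.8449·223.03 + 27529.4464·1941.97)/252466.8625 = 54510011.493455/252466.8625 = 215.9096.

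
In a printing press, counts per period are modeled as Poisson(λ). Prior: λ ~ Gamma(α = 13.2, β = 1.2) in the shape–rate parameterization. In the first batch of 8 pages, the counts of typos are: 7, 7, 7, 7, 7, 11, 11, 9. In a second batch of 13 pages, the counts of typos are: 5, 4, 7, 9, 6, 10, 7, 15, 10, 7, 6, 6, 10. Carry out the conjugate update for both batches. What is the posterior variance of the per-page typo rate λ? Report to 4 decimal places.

0.3677

With a Gamma(shape α, rate β) prior, the Poisson likelihood is conjugate: the posterior is Gamma(α + ΣXᵢ, β + n).
Batch 1: sum of counts S = 66 over n = 8 pages.
After batch 1: Gamma(α+S, β+n) = Gamma(13.2+66, 1.2+8) = Gamma(79.2, 9.2).
Batch 2: sum of counts S = 102 over n = 13 pages.
After batch 2: Gamma(α+S, β+n) = Gamma(79.2+102, 9.2+13) = Gamma(181.2, 22.2).
Var = α/β² = 181.2/22.2² = 0.3677.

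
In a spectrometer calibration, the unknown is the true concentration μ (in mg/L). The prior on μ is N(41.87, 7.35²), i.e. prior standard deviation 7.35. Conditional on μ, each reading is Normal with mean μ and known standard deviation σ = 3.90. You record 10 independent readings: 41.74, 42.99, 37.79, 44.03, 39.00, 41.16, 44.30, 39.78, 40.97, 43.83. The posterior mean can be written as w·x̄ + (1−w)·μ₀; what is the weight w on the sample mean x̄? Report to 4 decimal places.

For Normal data with known variance σ², a Normal(μ₀, σ₀²) prior on μ is conjugate. Posterior precision = 1/σ₀² + n/σ²; posterior mean is the precision-weighted average of μ₀ and x̄.
σ₀² = 7.35² = 54.0225, σ² = 3.90² = 15.21. Prior precision 1/σ₀² = 1/54.0225; data precision n/σ² = 10/15.21.
w = (n/σ²)/(1/σ₀² + n/σ²) = n·σ₀²/(σ² + n·σ₀²) = 10·54.0225/(15.21 + 10·54.0225) = 540.225/555.435 = 0.9726.

0.9726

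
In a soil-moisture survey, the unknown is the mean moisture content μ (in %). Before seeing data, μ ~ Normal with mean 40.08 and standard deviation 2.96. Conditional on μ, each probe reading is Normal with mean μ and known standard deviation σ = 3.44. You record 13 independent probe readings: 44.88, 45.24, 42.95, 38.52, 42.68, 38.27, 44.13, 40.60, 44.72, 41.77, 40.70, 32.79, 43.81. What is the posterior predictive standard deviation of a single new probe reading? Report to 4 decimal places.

For Normal data with known variance σ², a Normal(μ₀, σ₀²) prior on μ is conjugate. Posterior precision = 1/σ₀² + n/σ²; posterior mean is the precision-weighted average of μ₀ and x̄.
σ₀² = 2.96² = 8.7616, σ² = 3.44² = 11.8336; σ² + n·σ₀² = 11.8336 + 13·8.7616 = 125.7344.
Posterior precision = 1/σ₀² + n/σ² = 1/8.7616 + 13/11.8336 = (σ² + n·σ₀²)/(σ₀²σ²) = 125.7344/(8.7616·11.8336); posterior variance σₙ² = σ₀²σ²/(σ² + n·σ₀²) = 8.7616·11.8336/125.7344 = 0.824605.
Predictive variance for one new observation = σₙ² + σ² = 8.7616·11.8336/125.7344 + 11.8336 = σ²·(σ₀² + 125.7344)/125.7344 = 11.8336·134.496/125.7344 = 12.658205; SD = √(11.8336·134.496/125.7344) = 3.5578.

3.5578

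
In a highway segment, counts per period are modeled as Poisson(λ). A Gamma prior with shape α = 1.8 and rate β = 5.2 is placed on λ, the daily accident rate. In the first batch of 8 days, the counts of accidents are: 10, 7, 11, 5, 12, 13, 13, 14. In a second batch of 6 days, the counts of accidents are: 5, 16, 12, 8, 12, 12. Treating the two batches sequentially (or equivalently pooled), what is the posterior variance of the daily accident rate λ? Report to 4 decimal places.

0.4118

With a Gamma(shape α, rate β) prior, the Poisson likelihood is conjugate: the posterior is Gamma(α + ΣXᵢ, β + n).
Batch 1: sum of counts S = 85 over n = 8 days.
After batch 1: Gamma(α+S, β+n) = Gamma(1.8+85, 5.2+8) = Gamma(86.8, 13.2).
Batch 2: sum of counts S = 65 over n = 6 days.
After batch 2: Gamma(α+S, β+n) = Gamma(86.8+65, 13.2+6) = Gamma(151.8, 19.2).
Var = α/β² = 151.8/19.2² = 0.4118.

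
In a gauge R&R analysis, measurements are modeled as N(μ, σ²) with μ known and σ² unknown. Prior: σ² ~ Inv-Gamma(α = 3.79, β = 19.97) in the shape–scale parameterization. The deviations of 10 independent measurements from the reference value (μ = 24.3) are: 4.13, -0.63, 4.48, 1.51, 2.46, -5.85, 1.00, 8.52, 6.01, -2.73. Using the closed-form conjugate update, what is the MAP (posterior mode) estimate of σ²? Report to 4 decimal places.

12.1135

With known mean μ and an Inverse-Gamma(α, β) prior on σ², the Normal likelihood is conjugate: posterior is Inv-Gamma(α + n/2, β + Σ(xᵢ−μ)²/2).
Σ(xᵢ−μ)² = (4.13)² + (-0.63)² + (4.48)² + (1.51)² + (2.46)² + (-5.85)² + (1.00)² + (8.52)² + (6.01)² + (-2.73)² = 197.2418.
Posterior: Inv-Gamma(3.79 + 10/2, 19.97 + 197.2418/2) = Inv-Gamma(8.79, 118.59090).
Mode = β/(α+1) = 118.59090/9.79 = 12.1135.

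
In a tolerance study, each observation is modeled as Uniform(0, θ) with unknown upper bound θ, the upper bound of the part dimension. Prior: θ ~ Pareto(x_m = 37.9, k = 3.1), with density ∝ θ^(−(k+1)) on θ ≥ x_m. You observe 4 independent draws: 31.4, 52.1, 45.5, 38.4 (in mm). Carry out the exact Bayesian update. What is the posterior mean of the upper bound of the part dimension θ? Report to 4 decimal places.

60.6410

A Pareto(scale x_m, shape k) prior on the upper bound θ of Uniform(0, θ) is conjugate: posterior is Pareto(max(x_m, max xᵢ), k + n).
Sample maximum = 52.1; prior scale x_m = 37.9 → posterior scale = max = 52.1.
Posterior shape = 3.1 + 4 = 7.1.
E[θ|data] = k·x_m/(k−1) = 7.1·52.1/6.1 = 60.6410.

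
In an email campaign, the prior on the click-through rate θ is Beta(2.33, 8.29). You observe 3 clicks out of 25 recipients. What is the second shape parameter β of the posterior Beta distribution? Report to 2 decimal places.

The Beta prior is conjugate to a Binomial/Bernoulli likelihood; the update adds successes to α and failures to β.
Posterior: Beta(α+k, β+n−k) = Beta(2.33+3, 8.29+22) = Beta(5.33, 30.29).
Posterior β = 30.29.

30.29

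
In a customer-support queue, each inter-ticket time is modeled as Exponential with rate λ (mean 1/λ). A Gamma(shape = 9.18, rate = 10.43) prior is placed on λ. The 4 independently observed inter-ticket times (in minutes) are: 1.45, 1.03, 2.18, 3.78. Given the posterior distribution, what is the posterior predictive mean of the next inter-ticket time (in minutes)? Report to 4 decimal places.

1.5493

With a Gamma(shape α, rate β) prior on the exponential rate λ, the posterior after n observations with total T = Σxᵢ is Gamma(α+n, β+T).
Sum of observations T = 8.44 minutes; n = 4.
Posterior: Gamma(9.18+4, 10.43+8.44) = Gamma(13.18, 18.87).
The predictive distribution for the next observation is Lomax; its mean is β/(α−1) = 18.87/12.18 = 1.5493.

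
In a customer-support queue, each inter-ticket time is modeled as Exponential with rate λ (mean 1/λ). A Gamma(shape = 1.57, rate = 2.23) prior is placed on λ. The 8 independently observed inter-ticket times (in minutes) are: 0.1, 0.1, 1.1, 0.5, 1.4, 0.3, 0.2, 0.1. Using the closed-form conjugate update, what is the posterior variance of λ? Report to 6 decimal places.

0.263195

With a Gamma(shape α, rate β) prior on the exponential rate λ, the posterior after n observations with total T = Σxᵢ is Gamma(α+n, β+T).
Sum of observations T = 3.8 minutes; n = 8.
Posterior: Gamma(1.57+8, 2.23+3.8) = Gamma(9.57, 6.03).
Var = α/β² = 0.263195.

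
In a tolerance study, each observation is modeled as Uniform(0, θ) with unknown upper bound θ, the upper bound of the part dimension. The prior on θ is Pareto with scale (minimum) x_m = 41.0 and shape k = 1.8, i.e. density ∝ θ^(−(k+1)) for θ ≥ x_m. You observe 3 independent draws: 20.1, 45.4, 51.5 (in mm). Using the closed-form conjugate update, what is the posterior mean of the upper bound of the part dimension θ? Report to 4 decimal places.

65.0526

A Pareto(scale x_m, shape k) prior on the upper bound θ of Uniform(0, θ) is conjugate: posterior is Pareto(max(x_m, max xᵢ), k + n).
Sample maximum = 51.5; prior scale x_m = 41.0 → posterior scale = max = 51.5.
Posterior shape = 1.8 + 3 = 4.8.
E[θ|data] = k·x_m/(k−1) = 4.8·51.5/3.8 = 65.0526.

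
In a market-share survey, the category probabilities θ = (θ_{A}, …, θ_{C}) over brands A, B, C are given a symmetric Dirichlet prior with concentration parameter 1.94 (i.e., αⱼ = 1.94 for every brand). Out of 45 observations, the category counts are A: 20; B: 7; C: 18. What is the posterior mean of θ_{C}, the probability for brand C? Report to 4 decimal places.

0.3924

The Dirichlet prior is conjugate to the Multinomial likelihood: each posterior αⱼ = prior αⱼ + observed count nⱼ.
Posterior concentration: (21.94, 8.94, 19.94), total = 50.82.
E[θ_{C}|data] = α_{C}/Σα = 19.94/50.82 = 0.3924.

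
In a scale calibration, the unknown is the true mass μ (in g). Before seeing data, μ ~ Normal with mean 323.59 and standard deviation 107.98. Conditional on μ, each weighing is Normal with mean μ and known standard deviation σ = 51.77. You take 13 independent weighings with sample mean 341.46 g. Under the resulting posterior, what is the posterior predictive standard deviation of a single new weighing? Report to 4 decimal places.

53.6909

For Normal data with known variance σ², a Normal(μ₀, σ₀²) prior on μ is conjugate. Posterior precision = 1/σ₀² + n/σ²; posterior mean is the precision-weighted average of μ₀ and x̄.
σ₀² = 107.98² = 11659.6804, σ² = 51.77² = 2680.1329; σ² + n·σ₀² = 2680.1329 + 13·11659.6804 = 154255.9781.
Posterior precision = 1/σ₀² + n/σ² = 1/11659.6804 + 13/2680.1329 = (σ² + n·σ₀²)/(σ₀²σ²) = 154255.9781/(11659.6804·2680.1329); posterior variance σₙ² = σ₀²σ²/(σ² + n·σ₀²) = 11659.6804·2680.1329/154255.9781 = 202.582055.
Predictive variance for one new observation = σₙ² + σ² = 11659.6804·2680.1329/154255.9781 + 2680.1329 = σ²·(σ₀² + 154255.9781)/154255.9781 = 2680.1329·165915.6585/154255.9781 = 2882.714955; SD = √(2680.1329·165915.6585/154255.9781) = 53.6909.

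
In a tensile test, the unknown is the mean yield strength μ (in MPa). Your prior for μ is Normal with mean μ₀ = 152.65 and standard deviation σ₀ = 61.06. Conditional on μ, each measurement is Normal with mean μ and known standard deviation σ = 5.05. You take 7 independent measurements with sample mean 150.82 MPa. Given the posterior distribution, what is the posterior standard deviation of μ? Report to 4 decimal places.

1.9078

For Normal data with known variance σ², a Normal(μ₀, σ₀²) prior on μ is conjugate. Posterior precision = 1/σ₀² + n/σ²; posterior mean is the precision-weighted average of μ₀ and x̄.
σ₀² = 61.06² = 3728.3236, σ² = 5.05² = 25.5025; σ² + n·σ₀² = 25.5025 + 7·3728.3236 = 26123.7677.
Posterior precision = 1/σ₀² + n/σ² = 1/3728.3236 + 7/25.5025 = (σ² + n·σ₀²)/(σ₀²σ²) = 26123.7677/(3728.3236·25.5025); posterior variance σₙ² = σ₀²σ²/(σ² + n·σ₀²) = 3728.3236·25.5025/26123.7677 = 3.639658.
Posterior SD = √σₙ² = √(3728.3236·25.5025/26123.7677) = 1.9078.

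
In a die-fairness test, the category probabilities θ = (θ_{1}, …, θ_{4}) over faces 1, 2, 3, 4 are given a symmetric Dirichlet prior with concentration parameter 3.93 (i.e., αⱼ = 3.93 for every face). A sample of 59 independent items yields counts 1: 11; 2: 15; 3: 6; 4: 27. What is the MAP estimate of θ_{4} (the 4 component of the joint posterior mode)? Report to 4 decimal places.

0.4232

The Dirichlet prior is conjugate to the Multinomial likelihood: each posterior αⱼ = prior αⱼ + observed count nⱼ.
Posterior concentration: (14.93, 18.93, 9.93, 30.93), total = 74.72.
Joint mode component: (α_{4}−1)/(Σα−K) = 29.93/70.72 = 0.4232.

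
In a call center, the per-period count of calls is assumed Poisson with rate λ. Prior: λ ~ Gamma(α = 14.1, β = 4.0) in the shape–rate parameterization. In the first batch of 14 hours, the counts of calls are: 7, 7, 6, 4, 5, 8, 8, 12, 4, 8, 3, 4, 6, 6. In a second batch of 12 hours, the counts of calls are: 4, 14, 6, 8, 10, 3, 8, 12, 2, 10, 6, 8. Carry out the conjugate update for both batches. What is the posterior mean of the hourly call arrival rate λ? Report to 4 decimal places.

6.4367

With a Gamma(shape α, rate β) prior, the Poisson likelihood is conjugate: the posterior is Gamma(α + ΣXᵢ, β + n).
Batch 1: sum of counts S = 88 over n = 14 hours.
After batch 1: Gamma(α+S, β+n) = Gamma(14.1+88, 4.0+14) = Gamma(102.1, 18.0).
Batch 2: sum of counts S = 91 over n = 12 hours.
After batch 2: Gamma(α+S, β+n) = Gamma(102.1+91, 18.0+12) = Gamma(193.1, 30.0).
Posterior mean = α/β = 193.1/30.0 = 6.4367.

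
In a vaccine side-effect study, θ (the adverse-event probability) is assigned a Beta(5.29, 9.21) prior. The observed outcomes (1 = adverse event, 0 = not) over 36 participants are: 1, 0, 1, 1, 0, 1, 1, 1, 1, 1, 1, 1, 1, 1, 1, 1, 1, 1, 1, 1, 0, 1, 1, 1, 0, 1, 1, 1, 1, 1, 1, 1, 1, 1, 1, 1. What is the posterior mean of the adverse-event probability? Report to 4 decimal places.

The Beta prior is conjugate to a Binomial/Bernoulli likelihood; the update adds successes to α and failures to β.
Posterior: Beta(α+k, β+n−k) = Beta(5.29+32, 9.21+4) = Beta(37.29, 13.21).
Posterior mean = α/(α+β) = 37.29/50.50 = 0.7384.

0.7384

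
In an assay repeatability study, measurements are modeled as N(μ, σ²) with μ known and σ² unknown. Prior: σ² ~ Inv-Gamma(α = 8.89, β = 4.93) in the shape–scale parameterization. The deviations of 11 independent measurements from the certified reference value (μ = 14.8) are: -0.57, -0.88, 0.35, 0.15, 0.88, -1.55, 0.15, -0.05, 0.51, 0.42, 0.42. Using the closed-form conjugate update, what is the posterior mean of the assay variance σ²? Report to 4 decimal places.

With known mean μ and an Inverse-Gamma(α, β) prior on σ², the Normal likelihood is conjugate: posterior is Inv-Gamma(α + n/2, β + Σ(xᵢ−μ)²/2).
Σ(xᵢ−μ)² = (-0.57)² + (-0.88)² + (0.35)² + (0.15)² + (0.88)² + (-1.55)² + (0.15)² + (-0.05)² + (0.51)² + (0.42)² + (0.42)² = 5.0591.
Posterior: Inv-Gamma(8.89 + 11/2, 4.93 + 5.0591/2) = Inv-Gamma(14.39, 7.45955).
E[σ²|data] = β/(α−1) = 7.45955/13.39 = 0.5571.

0.5571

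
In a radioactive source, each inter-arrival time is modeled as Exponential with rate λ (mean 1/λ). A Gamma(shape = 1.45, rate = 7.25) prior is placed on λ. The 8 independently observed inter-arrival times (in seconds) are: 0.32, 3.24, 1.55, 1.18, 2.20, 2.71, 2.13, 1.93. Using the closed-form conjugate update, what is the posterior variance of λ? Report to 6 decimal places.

0.018650

With a Gamma(shape α, rate β) prior on the exponential rate λ, the posterior after n observations with total T = Σxᵢ is Gamma(α+n, β+T).
Sum of observations T = 15.26 seconds; n = 8.
Posterior: Gamma(1.45+8, 7.25+15.26) = Gamma(9.45, 22.51).
Var = α/β² = 0.018650.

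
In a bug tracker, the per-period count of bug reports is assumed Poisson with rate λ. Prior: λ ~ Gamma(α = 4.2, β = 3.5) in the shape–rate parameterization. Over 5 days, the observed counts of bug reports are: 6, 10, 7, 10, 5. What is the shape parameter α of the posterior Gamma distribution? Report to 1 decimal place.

With a Gamma(shape α, rate β) prior, the Poisson likelihood is conjugate: the posterior is Gamma(α + ΣXᵢ, β + n).
Sum of counts S = 38 over n = 5 days.
Posterior: Gamma(α+S, β+n) = Gamma(4.2+38, 3.5+5) = Gamma(42.2, 8.5).
Posterior α = 42.2.

42.2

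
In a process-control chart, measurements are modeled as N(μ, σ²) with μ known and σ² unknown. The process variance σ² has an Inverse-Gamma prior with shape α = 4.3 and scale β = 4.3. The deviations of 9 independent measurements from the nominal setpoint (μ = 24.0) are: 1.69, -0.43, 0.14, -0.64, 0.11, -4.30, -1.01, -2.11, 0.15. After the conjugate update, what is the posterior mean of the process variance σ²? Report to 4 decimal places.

With known mean μ and an Inverse-Gamma(α, β) prior on σ², the Normal likelihood is conjugate: posterior is Inv-Gamma(α + n/2, β + Σ(xᵢ−μ)²/2).
Σ(xᵢ−μ)² = (1.69)² + (-0.43)² + (0.14)² + (-0.64)² + (0.11)² + (-4.30)² + (-1.01)² + (-2.11)² + (0.15)² = 27.4670.
Posterior: Inv-Gamma(4.3 + 9/2, 4.3 + 27.4670/2) = Inv-Gamma(8.80, 18.03350).
E[σ²|data] = β/(α−1) = 18.03350/7.80 = 2.3120.

2.3120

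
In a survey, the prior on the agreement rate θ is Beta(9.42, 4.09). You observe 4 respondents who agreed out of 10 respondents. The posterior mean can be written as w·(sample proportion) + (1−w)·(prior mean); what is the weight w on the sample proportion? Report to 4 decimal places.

0.4254

The Beta prior is conjugate to a Binomial/Bernoulli likelihood; the update adds successes to α and failures to β.
Posterior mean = (α₀+k)/(α₀+β₀+n) = [n/(α₀+β₀+n)]·(k/n) + [(α₀+β₀)/(α₀+β₀+n)]·α₀/(α₀+β₀), so only n and the prior enter the weight.
The weight on the data is w = n/(α₀+β₀+n) = 10/(9.42+4.09+10) = 10/23.51 = 0.4254.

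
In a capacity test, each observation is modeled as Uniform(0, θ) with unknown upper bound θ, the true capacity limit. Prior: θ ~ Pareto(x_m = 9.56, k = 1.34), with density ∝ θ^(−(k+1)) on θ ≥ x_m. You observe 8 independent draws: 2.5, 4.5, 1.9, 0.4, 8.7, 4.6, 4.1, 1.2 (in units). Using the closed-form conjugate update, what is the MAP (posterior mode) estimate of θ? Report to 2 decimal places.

9.56

A Pareto(scale x_m, shape k) prior on the upper bound θ of Uniform(0, θ) is conjugate: posterior is Pareto(max(x_m, max xᵢ), k + n).
Sample maximum = 8.7; prior scale x_m = 9.56 → posterior scale = max = 9.56.
Posterior shape = 1.34 + 8 = 9.34.
The Pareto density is decreasing on [x_m, ∞), so the mode is x_m = 9.56.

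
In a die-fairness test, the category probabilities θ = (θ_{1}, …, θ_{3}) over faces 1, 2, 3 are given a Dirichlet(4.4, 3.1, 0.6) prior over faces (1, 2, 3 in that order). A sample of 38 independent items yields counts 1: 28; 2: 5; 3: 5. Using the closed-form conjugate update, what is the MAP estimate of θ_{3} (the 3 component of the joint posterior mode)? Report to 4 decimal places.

0.1067

The Dirichlet prior is conjugate to the Multinomial likelihood: each posterior αⱼ = prior αⱼ + observed count nⱼ.
Posterior concentration: (32.4, 8.1, 5.6), total = 46.1.
Joint mode component: (α_{3}−1)/(Σα−K) = 4.6/43.1 = 0.1067.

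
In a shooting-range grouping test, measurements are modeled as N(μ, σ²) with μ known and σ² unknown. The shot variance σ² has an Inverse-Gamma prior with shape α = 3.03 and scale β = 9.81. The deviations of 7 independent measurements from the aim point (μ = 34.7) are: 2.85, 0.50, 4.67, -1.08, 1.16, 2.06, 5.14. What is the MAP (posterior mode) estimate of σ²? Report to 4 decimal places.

With known mean μ and an Inverse-Gamma(α, β) prior on σ², the Normal likelihood is conjugate: posterior is Inv-Gamma(α + n/2, β + Σ(xᵢ−μ)²/2).
Σ(xᵢ−μ)² = (2.85)² + (0.50)² + (4.67)² + (-1.08)² + (1.16)² + (2.06)² + (5.14)² = 63.3566.
Posterior: Inv-Gamma(3.03 + 7/2, 9.81 + 63.3566/2) = Inv-Gamma(6.53, 41.48830).
Mode = β/(α+1) = 41.48830/7.53 = 5.5097.

5.5097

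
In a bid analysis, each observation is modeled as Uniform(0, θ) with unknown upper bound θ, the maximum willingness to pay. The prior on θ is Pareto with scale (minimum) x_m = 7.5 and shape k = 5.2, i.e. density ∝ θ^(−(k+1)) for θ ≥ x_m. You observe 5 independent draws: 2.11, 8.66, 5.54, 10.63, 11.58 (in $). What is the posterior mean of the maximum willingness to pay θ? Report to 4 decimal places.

A Pareto(scale x_m, shape k) prior on the upper bound θ of Uniform(0, θ) is conjugate: posterior is Pareto(max(x_m, max xᵢ), k + n).
Sample maximum = 11.58; prior scale x_m = 7.5 → posterior scale = max = 11.58.
Posterior shape = 5.2 + 5 = 10.2.
E[θ|data] = k·x_m/(k−1) = 10.2·11.58/9.2 = 12.8387.

12.8387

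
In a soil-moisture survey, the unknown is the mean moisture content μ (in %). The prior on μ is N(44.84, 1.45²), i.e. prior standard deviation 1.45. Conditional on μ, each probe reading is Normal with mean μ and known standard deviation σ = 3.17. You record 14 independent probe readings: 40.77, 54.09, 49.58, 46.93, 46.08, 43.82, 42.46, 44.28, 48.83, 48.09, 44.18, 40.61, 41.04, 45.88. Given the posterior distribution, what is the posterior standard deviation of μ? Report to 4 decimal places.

For Normal data with known variance σ², a Normal(μ₀, σ₀²) prior on μ is conjugate. Posterior precision = 1/σ₀² + n/σ²; posterior mean is the precision-weighted average of μ₀ and x̄.
σ₀² = 1.45² = 2.1025, σ² = 3.17² = 10.0489; σ² + n·σ₀² = 10.0489 + 14·2.1025 = 39.4839.
Posterior precision = 1/σ₀² + n/σ² = 1/2.1025 + 14/10.0489 = (σ² + n·σ₀²)/(σ₀²σ²) = 39.4839/(2.1025·10.0489); posterior variance σₙ² = σ₀²σ²/(σ² + n·σ₀²) = 2.1025·10.0489/39.4839 = 0.535099.
Posterior SD = √σₙ² = √(2.1025·10.0489/39.4839) = 0.7315.

0.7315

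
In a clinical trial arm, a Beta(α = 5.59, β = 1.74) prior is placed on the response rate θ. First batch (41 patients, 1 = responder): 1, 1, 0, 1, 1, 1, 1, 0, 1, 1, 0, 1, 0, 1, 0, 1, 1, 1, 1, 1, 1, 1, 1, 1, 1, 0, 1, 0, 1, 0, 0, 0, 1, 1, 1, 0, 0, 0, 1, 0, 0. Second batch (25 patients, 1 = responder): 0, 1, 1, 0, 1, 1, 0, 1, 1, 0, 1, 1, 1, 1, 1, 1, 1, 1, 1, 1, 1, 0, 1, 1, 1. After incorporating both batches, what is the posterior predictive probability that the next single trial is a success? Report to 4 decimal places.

0.7035

The Beta prior is conjugate to a Binomial/Bernoulli likelihood; the update adds successes to α and failures to β.
After batch 1: Beta(5.59+26, 1.74+15) = Beta(31.59, 16.74).
After batch 2: Beta(31.59+20, 16.74+5) = Beta(51.59, 21.74).
For a single future Bernoulli trial, P(success | data) = α/(α+β) = 0.7035.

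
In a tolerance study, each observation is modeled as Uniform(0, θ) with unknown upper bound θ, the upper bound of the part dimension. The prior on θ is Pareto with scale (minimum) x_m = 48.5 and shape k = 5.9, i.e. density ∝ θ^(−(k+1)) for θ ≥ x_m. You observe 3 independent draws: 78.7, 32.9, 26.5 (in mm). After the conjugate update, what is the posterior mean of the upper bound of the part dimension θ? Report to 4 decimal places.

A Pareto(scale x_m, shape k) prior on the upper bound θ of Uniform(0, θ) is conjugate: posterior is Pareto(max(x_m, max xᵢ), k + n).
Sample maximum = 78.7; prior scale x_m = 48.5 → posterior scale = max = 78.7.
Posterior shape = 5.9 + 3 = 8.9.
E[θ|data] = k·x_m/(k−1) = 8.9·78.7/7.9 = 88.6620.

88.6620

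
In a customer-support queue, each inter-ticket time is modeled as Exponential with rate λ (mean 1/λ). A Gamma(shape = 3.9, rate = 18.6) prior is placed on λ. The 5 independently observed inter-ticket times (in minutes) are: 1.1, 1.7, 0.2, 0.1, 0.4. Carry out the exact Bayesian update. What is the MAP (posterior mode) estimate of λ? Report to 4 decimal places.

0.3575

With a Gamma(shape α, rate β) prior on the exponential rate λ, the posterior after n observations with total T = Σxᵢ is Gamma(α+n, β+T).
Sum of observations T = 3.5 minutes; n = 5.
Posterior: Gamma(3.9+5, 18.6+3.5) = Gamma(8.9, 22.1).
Mode = (α−1)/β = 0.3575.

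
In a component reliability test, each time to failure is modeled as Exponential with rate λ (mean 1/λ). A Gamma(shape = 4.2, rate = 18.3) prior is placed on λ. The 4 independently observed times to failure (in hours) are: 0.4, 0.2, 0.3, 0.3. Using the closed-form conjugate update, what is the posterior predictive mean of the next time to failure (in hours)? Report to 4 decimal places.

2.7083

With a Gamma(shape α, rate β) prior on the exponential rate λ, the posterior after n observations with total T = Σxᵢ is Gamma(α+n, β+T).
Sum of observations T = 1.2 hours; n = 4.
Posterior: Gamma(4.2+4, 18.3+1.2) = Gamma(8.2, 19.5).
The predictive distribution for the next observation is Lomax; its mean is β/(α−1) = 19.5/7.2 = 2.7083.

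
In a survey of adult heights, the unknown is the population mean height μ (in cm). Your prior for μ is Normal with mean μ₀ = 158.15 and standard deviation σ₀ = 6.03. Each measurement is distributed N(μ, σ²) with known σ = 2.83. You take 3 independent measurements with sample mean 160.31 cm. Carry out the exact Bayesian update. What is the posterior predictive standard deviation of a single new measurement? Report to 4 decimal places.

3.2397

For Normal data with known variance σ², a Normal(μ₀, σ₀²) prior on μ is conjugate. Posterior precision = 1/σ₀² + n/σ²; posterior mean is the precision-weighted average of μ₀ and x̄.
σ₀² = 6.03² = 36.3609, σ² = 2.83² = 8.0089; σ² + n·σ₀² = 8.0089 + 3·36.3609 = 117.0916.
Posterior precision = 1/σ₀² + n/σ² = 1/36.3609 + 3/8.0089 = (σ² + n·σ₀²)/(σ₀²σ²) = 117.0916/(36.3609·8.0089); posterior variance σₙ² = σ₀²σ²/(σ² + n·σ₀²) = 36.3609·8.0089/117.0916 = 2.487034.
Predictive variance for one new observation = σₙ² + σ² = 36.3609·8.0089/117.0916 + 8.0089 = σ²·(σ₀² + 117.0916)/117.0916 = 8.0089·153.4525/117.0916 = 10.495934; SD = √(8.0089·153.4525/117.0916) = 3.2397.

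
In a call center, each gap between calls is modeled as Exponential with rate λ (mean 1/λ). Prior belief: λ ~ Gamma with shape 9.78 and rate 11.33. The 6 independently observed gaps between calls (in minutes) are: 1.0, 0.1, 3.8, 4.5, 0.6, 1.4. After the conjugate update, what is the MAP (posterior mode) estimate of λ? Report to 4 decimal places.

0.6502

With a Gamma(shape α, rate β) prior on the exponential rate λ, the posterior after n observations with total T = Σxᵢ is Gamma(α+n, β+T).
Sum of observations T = 11.4 minutes; n = 6.
Posterior: Gamma(9.78+6, 11.33+11.4) = Gamma(15.78, 22.73).
Mode = (α−1)/β = 0.6502.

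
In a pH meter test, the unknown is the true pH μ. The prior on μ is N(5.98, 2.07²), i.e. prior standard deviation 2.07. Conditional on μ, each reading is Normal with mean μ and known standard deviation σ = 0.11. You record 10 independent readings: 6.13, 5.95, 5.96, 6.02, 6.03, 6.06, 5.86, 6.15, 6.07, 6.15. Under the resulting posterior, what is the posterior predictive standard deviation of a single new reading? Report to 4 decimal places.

0.1154

For Normal data with known variance σ², a Normal(μ₀, σ₀²) prior on μ is conjugate. Posterior precision = 1/σ₀² + n/σ²; posterior mean is the precision-weighted average of μ₀ and x̄.
σ₀² = 2.07² = 4.2849, σ² = 0.11² = 0.0121; σ² + n·σ₀² = 0.0121 + 10·4.2849 = 42.8611.
Posterior precision = 1/σ₀² + n/σ² = 1/4.2849 + 10/0.0121 = (σ² + n·σ₀²)/(σ₀²σ²) = 42.8611/(4.2849·0.0121); posterior variance σₙ² = σ₀²σ²/(σ² + n·σ₀²) = 4.2849·0.0121/42.8611 = 0.001210.
Predictive variance for one new observation = σₙ² + σ² = 4.2849·0.0121/42.8611 + 0.0121 = σ²·(σ₀² + 42.8611)/42.8611 = 0.0121·47.146/42.8611 = 0.013310; SD = √(0.0121·47.146/42.8611) = 0.1154.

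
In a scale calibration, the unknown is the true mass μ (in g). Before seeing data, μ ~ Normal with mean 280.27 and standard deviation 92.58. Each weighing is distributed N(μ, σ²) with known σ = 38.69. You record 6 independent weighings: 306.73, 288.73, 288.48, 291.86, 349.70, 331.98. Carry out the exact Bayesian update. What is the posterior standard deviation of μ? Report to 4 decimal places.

15.5701

For Normal data with known variance σ², a Normal(μ₀, σ₀²) prior on μ is conjugate. Posterior precision = 1/σ₀² + n/σ²; posterior mean is the precision-weighted average of μ₀ and x̄.
σ₀² = 92.58² = 8571.0564, σ² = 38.69² = 1496.9161; σ² + n·σ₀² = 1496.9161 + 6·8571.0564 = 52923.2545.
Posterior precision = 1/σ₀² + n/σ² = 1/8571.0564 + 6/1496.9161 = (σ² + n·σ₀²)/(σ₀²σ²) = 52923.2545/(8571.0564·1496.9161); posterior variance σₙ² = σ₀²σ²/(σ² + n·σ₀²) = 8571.0564·1496.9161/52923.2545 = 242.429390.
Posterior SD = √σₙ² = √(8571.0564·1496.9161/52923.2545) = 15.5701.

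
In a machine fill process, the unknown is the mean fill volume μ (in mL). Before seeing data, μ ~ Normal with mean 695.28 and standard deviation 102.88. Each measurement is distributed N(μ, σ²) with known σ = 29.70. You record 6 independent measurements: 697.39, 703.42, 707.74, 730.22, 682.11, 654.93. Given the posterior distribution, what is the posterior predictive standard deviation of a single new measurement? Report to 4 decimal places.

32.0483

For Normal data with known variance σ², a Normal(μ₀, σ₀²) prior on μ is conjugate. Posterior precision = 1/σ₀² + n/σ²; posterior mean is the precision-weighted average of μ₀ and x̄.
σ₀² = 102.88² = 10584.2944, σ² = 29.70² = 882.09; σ² + n·σ₀² = 882.09 + 6·10584.2944 = 64387.8564.
Posterior precision = 1/σ₀² + n/σ² = 1/10584.2944 + 6/882.09 = (σ² + n·σ₀²)/(σ₀²σ²) = 64387.8564/(10584.2944·882.09); posterior variance σₙ² = σ₀²σ²/(σ² + n·σ₀²) = 10584.2944·882.09/64387.8564 = 145.000948.
Predictive variance for one new observation = σₙ² + σ² = 10584.2944·882.09/64387.8564 + 882.09 = σ²·(σ₀² + 64387.8564)/64387.8564 = 882.09·74972.1508/64387.8564 = 1027.090948; SD = √(882.09·74972.1508/64387.8564) = 32.0483.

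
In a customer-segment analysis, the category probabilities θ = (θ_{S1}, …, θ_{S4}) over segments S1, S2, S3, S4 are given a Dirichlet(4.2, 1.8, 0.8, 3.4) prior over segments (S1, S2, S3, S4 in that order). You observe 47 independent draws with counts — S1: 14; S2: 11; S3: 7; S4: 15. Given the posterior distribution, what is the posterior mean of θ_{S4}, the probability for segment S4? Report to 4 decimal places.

0.3217

The Dirichlet prior is conjugate to the Multinomial likelihood: each posterior αⱼ = prior αⱼ + observed count nⱼ.
Posterior concentration: (18.2, 12.8, 7.8, 18.4), total = 57.2.
E[θ_{S4}|data] = α_{S4}/Σα = 18.4/57.2 = 0.3217.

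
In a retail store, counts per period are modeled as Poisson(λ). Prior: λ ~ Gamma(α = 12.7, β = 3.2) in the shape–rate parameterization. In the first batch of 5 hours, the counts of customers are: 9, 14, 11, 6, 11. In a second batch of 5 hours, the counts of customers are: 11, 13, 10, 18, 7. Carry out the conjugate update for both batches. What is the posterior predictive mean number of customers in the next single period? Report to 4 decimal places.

With a Gamma(shape α, rate β) prior, the Poisson likelihood is conjugate: the posterior is Gamma(α + ΣXᵢ, β + n).
Batch 1: sum of counts S = 51 over n = 5 hours.
After batch 1: Gamma(α+S, β+n) = Gamma(12.7+51, 3.2+5) = Gamma(63.7, 8.2).
Batch 2: sum of counts S = 59 over n = 5 hours.
After batch 2: Gamma(α+S, β+n) = Gamma(63.7+59, 8.2+5) = Gamma(122.7, 13.2).
The predictive distribution for one future period is NegBinom with mean α/β = 9.2955.

9.2955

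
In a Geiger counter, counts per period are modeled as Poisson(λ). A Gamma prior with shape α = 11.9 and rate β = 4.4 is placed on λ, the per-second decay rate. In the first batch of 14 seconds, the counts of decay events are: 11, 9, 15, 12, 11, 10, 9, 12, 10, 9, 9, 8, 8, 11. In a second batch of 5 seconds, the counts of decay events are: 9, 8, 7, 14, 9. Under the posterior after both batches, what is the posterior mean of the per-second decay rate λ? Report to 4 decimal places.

8.6709

With a Gamma(shape α, rate β) prior, the Poisson likelihood is conjugate: the posterior is Gamma(α + ΣXᵢ, β + n).
Batch 1: sum of counts S = 144 over n = 14 seconds.
After batch 1: Gamma(α+S, β+n) = Gamma(11.9+144, 4.4+14) = Gamma(155.9, 18.4).
Batch 2: sum of counts S = 47 over n = 5 seconds.
After batch 2: Gamma(α+S, β+n) = Gamma(155.9+47, 18.4+5) = Gamma(202.9, 23.4).
Posterior mean = α/β = 202.9/23.4 = 8.6709.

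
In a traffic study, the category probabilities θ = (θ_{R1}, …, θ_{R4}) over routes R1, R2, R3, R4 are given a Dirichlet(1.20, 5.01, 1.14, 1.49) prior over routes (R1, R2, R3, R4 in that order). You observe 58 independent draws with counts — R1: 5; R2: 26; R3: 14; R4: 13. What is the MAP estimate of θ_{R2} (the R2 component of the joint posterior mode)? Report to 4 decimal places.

0.4776

The Dirichlet prior is conjugate to the Multinomial likelihood: each posterior αⱼ = prior αⱼ + observed count nⱼ.
Posterior concentration: (6.20, 31.01, 15.14, 14.49), total = 66.84.
Joint mode component: (α_{R2}−1)/(Σα−K) = 30.01/62.84 = 0.4776.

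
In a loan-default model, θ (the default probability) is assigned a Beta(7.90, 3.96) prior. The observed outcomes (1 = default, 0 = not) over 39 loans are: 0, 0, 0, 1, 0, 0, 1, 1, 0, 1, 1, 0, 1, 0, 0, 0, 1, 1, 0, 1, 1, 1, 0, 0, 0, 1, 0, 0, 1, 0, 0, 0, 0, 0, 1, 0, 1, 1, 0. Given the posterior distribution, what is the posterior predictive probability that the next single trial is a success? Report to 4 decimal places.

The Beta prior is conjugate to a Binomial/Bernoulli likelihood; the update adds successes to α and failures to β.
Posterior: Beta(α+k, β+n−k) = Beta(7.90+16, 3.96+23) = Beta(23.90, 26.96).
For a single future Bernoulli trial, P(success | data) = α/(α+β) = 0.4699.

0.4699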